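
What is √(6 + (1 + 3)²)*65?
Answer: 65*√22 ≈ 304.88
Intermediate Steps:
√(6 + (1 + 3)²)*65 = √(6 + 4²)*65 = √(6 + 16)*65 = √22*65 = 65*√22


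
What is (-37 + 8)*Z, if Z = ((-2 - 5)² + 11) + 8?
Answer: -1972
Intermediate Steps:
Z = 68 (Z = ((-7)² + 11) + 8 = (49 + 11) + 8 = 60 + 8 = 68)
(-37 + 8)*Z = (-37 + 8)*68 = -29*68 = -1972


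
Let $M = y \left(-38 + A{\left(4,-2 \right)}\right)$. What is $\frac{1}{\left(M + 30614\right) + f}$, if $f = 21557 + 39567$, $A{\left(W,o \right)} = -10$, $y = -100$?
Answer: $\frac{1}{96538} \approx 1.0359 \cdot 10^{-5}$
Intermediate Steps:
$M = 4800$ ($M = - 100 \left(-38 - 10\right) = \left(-100\right) \left(-48\right) = 4800$)
$f = 61124$
$\frac{1}{\left(M + 30614\right) + f} = \frac{1}{\left(4800 + 30614\right) + 61124} = \frac{1}{35414 + 61124} = \frac{1}{96538}$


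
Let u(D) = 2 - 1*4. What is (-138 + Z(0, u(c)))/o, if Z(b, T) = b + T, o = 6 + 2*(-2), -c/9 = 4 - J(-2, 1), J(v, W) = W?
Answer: -70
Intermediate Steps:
c = -27 (c = -9*(4 - 1*1) = -9*(4 - 1) = -9*3 = -27)
u(D) = -2 (u(D) = 2 - 4 = -2)
o = 2 (o = 6 - 4 = 2)
Z(b, T) = T + b
(-138 + Z(0, u(c)))/o = (-138 + (-2 + 0))/2 = (-138 - 2)*(½) = -140*½ = -70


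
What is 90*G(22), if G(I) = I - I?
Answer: 0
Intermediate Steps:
G(I) = 0
90*G(22) = 90*0 = 0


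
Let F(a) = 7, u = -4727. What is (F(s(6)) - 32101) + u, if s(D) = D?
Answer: -36821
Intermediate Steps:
(F(s(6)) - 32101) + u = (7 - 32101) - 4727 = -32094 - 4727 = -36821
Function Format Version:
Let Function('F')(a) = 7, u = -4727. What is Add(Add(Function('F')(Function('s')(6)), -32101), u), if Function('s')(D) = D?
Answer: -36821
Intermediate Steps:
Add(Add(Function('F')(Function('s')(6)), -32101), u) = Add(Add(7, -32101), -4727) = Add(-32094, -4727) = -36821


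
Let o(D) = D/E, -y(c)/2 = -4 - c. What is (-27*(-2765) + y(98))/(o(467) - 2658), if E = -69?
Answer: -5165271/183869 ≈ -28.092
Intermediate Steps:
y(c) = 8 + 2*c (y(c) = -2*(-4 - c) = 8 + 2*c)
o(D) = -D/69 (o(D) = D/(-69) = D*(-1/69) = -D/69)
(-27*(-2765) + y(98))/(o(467) - 2658) = (-27*(-2765) + (8 + 2*98))/(-1/69*467 - 2658) = (74655 + (8 + 196))/(-467/69 - 2658) = (74655 + 204)/(-183869/69) = 74859*(-69/183869) = -5165271/183869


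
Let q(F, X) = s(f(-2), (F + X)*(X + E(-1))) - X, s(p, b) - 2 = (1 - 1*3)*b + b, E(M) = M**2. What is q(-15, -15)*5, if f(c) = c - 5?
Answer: -2015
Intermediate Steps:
f(c) = -5 + c
s(p, b) = 2 - b (s(p, b) = 2 + ((1 - 1*3)*b + b) = 2 + ((1 - 3)*b + b) = 2 + (-2*b + b) = 2 - b)
q(F, X) = 2 - X - (1 + X)*(F + X) (q(F, X) = (2 - (F + X)*(X + (-1)**2)) - X = (2 - (F + X)*(X + 1)) - X = (2 - (F + X)*(1 + X)) - X = (2 - (1 + X)*(F + X)) - X = 2 - X - (1 + X)*(F + X))
q(-15, -15)*5 = (2 - 1*(-15) - 1*(-15)**2 - 2*(-15) - 1*(-15)*(-15))*5 = (2 + 15 - 1*225 + 30 - 225)*5 = (2 + 15 - 225 + 30 - 225)*5 = -403*5 = -2015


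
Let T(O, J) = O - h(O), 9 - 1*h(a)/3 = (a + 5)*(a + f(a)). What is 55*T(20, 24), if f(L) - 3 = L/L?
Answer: 98615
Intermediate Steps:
f(L) = 4 (f(L) = 3 + L/L = 3 + 1 = 4)
h(a) = 27 - 3*(4 + a)*(5 + a) (h(a) = 27 - 3*(a + 5)*(a + 4) = 27 - 3*(5 + a)*(4 + a) = 27 - 3*(4 + a)*(5 + a))
T(O, J) = 33 + 3*O² + 28*O (T(O, J) = O - (-33 - 27*O - 3*O²) = O + (33 + 3*O² + 27*O) = 33 + 3*O² + 28*O)
55*T(20, 24) = 55*(33 + 3*20² + 28*20) = 55*(33 + 3*400 + 560) = 55*(33 + 1200 + 560) = 55*1793 = 98615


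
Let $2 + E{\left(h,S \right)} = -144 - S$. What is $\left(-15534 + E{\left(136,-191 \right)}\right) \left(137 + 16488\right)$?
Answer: $-257504625$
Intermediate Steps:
$E{\left(h,S \right)} = -146 - S$ ($E{\left(h,S \right)} = -2 - \left(144 + S\right) = -146 - S$)
$\left(-15534 + E{\left(136,-191 \right)}\right) \left(137 + 16488\right) = \left(-15534 - -45\right) \left(137 + 16488\right) = \left(-15534 + \left(-146 + 191\right)\right) 16625 = \left(-15534 + 45\right) 16625 = \left(-15489\right) 16625 = -257504625$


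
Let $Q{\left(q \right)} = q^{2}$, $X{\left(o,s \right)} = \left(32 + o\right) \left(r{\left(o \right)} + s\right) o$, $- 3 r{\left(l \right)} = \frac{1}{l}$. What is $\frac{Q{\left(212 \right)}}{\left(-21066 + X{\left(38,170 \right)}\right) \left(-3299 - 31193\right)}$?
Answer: $- \frac{8427}{2788100459} \approx -3.0225 \cdot 10^{-6}$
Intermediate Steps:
$r{\left(l \right)} = - \frac{1}{3 l}$
$X{\left(o,s \right)} = o \left(32 + o\right) \left(s - \frac{1}{3 o}\right)$ ($X{\left(o,s \right)} = \left(32 + o\right) \left(- \frac{1}{3 o} + s\right) o = \left(32 + o\right) \left(s - \frac{1}{3 o}\right) o = o \left(32 + o\right) \left(s - \frac{1}{3 o}\right)$)
$\frac{Q{\left(212 \right)}}{\left(-21066 + X{\left(38,170 \right)}\right) \left(-3299 - 31193\right)} = \frac{212^{2}}{\left(-21066 - \left(\frac{32}{3} - \frac{38 \left(-1 + 96 \cdot 170 + 3 \cdot 38 \cdot 170\right)}{3}\right)\right) \left(-3299 - 31193\right)} = \frac{44944}{\left(-21066 - \left(\frac{32}{3} - \frac{38 \left(-1 + 16320 + 19380\right)}{3}\right)\right) \left(-34492\right)} = \frac{44944}{\left(-21066 - \left(\frac{32}{3} - \frac{1356562}{3}\right)\right) \left(-34492\right)} = \frac{44944}{\left(-21066 + \left(- \frac{32}{3} + \frac{1356562}{3}\right)\right) \left(-34492\right)} = \frac{44944}{\left(-21066 + \frac{1356530}{3}\right) \left(-34492\right)} = \frac{44944}{\frac{1293332}{3} \left(-34492\right)} = \frac{44944}{- \frac{44609607344}{3}} = 44944 \left(- \frac{3}{44609607344}\right) = - \frac{8427}{2788100459}$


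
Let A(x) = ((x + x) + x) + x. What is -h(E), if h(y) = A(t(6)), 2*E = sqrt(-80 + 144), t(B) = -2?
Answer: 8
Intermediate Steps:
A(x) = 4*x (A(x) = (2*x + x) + x = 3*x + x = 4*x)
E = 4 (E = sqrt(-80 + 144)/2 = sqrt(64)/2 = (1/2)*8 = 4)
h(y) = -8 (h(y) = 4*(-2) = -8)
-h(E) = -1*(-8) = 8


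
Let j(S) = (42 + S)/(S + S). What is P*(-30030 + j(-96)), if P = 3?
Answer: -2882853/32 ≈ -90089.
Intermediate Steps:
j(S) = (42 + S)/(2*S) (j(S) = (42 + S)/((2*S)) = (42 + S)*(1/(2*S)) = (42 + S)/(2*S))
P*(-30030 + j(-96)) = 3*(-30030 + (½)*(42 - 96)/(-96)) = 3*(-30030 + (½)*(-1/96)*(-54)) = 3*(-30030 + 9/32) = 3*(-960951/32) = -2882853/32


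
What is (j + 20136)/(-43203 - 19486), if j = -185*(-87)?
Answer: -36231/62689 ≈ -0.57795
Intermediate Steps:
j = 16095
(j + 20136)/(-43203 - 19486) = (16095 + 20136)/(-43203 - 19486) = 36231/(-62689) = 36231*(-1/62689) = -36231/62689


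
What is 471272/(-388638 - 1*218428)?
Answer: -235636/303533 ≈ -0.77631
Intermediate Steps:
471272/(-388638 - 1*218428) = 471272/(-388638 - 218428) = 471272/(-607066) = 471272*(-1/607066) = -235636/303533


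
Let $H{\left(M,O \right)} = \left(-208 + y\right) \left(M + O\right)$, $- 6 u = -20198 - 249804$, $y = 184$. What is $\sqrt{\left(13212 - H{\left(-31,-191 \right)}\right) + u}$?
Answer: $\frac{\sqrt{475959}}{3} \approx 229.97$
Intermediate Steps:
$u = \frac{135001}{3}$ ($u = - \frac{-20198 - 249804}{6} = \left(- \frac{1}{6}\right) \left(-270002\right) = \frac{135001}{3} \approx 45000.0$)
$H{\left(M,O \right)} = - 24 M - 24 O$ ($H{\left(M,O \right)} = \left(-208 + 184\right) \left(M + O\right) = - 24 \left(M + O\right) = - 24 M - 24 O$)
$\sqrt{\left(13212 - H{\left(-31,-191 \right)}\right) + u} = \sqrt{\left(13212 - \left(\left(-24\right) \left(-31\right) - -4584\right)\right) + \frac{135001}{3}} = \sqrt{\left(13212 - \left(744 + 4584\right)\right) + \frac{135001}{3}} = \sqrt{\left(13212 - 5328\right) + \frac{135001}{3}} = \sqrt{7884 + \frac{135001}{3}} = \sqrt{\frac{158653}{3}} = \frac{\sqrt{475959}}{3}$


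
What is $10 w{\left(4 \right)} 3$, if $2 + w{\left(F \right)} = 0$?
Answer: $-60$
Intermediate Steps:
$w{\left(F \right)} = -2$ ($w{\left(F \right)} = -2 + 0 = -2$)
$10 w{\left(4 \right)} 3 = 10 \left(-2\right) 3 = \left(-20\right) 3 = -60$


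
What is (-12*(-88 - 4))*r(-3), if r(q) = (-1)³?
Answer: -1104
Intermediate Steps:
r(q) = -1
(-12*(-88 - 4))*r(-3) = -12*(-88 - 4)*(-1) = -12*(-92)*(-1) = 1104*(-1) = -1104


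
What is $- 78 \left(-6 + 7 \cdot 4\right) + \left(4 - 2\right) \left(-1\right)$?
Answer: $-1718$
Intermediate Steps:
$- 78 \left(-6 + 7 \cdot 4\right) + \left(4 - 2\right) \left(-1\right) = - 78 \left(-6 + 28\right) + 2 \left(-1\right) = \left(-78\right) 22 - 2 = -1716 - 2 = -1718$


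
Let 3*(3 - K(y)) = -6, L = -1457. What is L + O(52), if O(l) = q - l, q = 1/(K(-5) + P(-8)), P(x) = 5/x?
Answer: -52807/35 ≈ -1508.8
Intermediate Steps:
K(y) = 5 (K(y) = 3 - 1/3*(-6) = 3 + 2 = 5)
q = 8/35 (q = 1/(5 + 5/(-8)) = 1/(5 + 5*(-1/8)) = 1/(5 - 5/8) = 1/(35/8) = 8/35 ≈ 0.22857)
O(l) = 8/35 - l
L + O(52) = -1457 + (8/35 - 1*52) = -1457 + (8/35 - 52) = -1457 - 1812/35 = -52807/35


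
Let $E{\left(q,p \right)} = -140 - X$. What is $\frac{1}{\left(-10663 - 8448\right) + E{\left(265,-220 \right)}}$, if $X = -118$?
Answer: $- \frac{1}{19133} \approx -5.2266 \cdot 10^{-5}$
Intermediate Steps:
$E{\left(q,p \right)} = -22$ ($E{\left(q,p \right)} = -140 - -118 = -140 + 118 = -22$)
$\frac{1}{\left(-10663 - 8448\right) + E{\left(265,-220 \right)}} = \frac{1}{\left(-10663 - 8448\right) - 22} = \frac{1}{-19111 - 22} = \frac{1}{-19133} = - \frac{1}{19133}$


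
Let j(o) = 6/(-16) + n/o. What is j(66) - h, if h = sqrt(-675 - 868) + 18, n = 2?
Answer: -4843/264 - I*sqrt(1543) ≈ -18.345 - 39.281*I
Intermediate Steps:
j(o) = -3/8 + 2/o (j(o) = 6/(-16) + 2/o = 6*(-1/16) + 2/o = -3/8 + 2/o)
h = 18 + I*sqrt(1543) (h = sqrt(-1543) + 18 = I*sqrt(1543) + 18 = 18 + I*sqrt(1543) ≈ 18.0 + 39.281*I)
j(66) - h = (-3/8 + 2/66) - (18 + I*sqrt(1543)) = (-3/8 + 2*(1/66)) + (-18 - I*sqrt(1543)) = (-3/8 + 1/33) + (-18 - I*sqrt(1543)) = -91/264 + (-18 - I*sqrt(1543)) = -4843/264 - I*sqrt(1543)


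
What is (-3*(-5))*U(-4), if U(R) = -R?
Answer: 60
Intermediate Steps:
(-3*(-5))*U(-4) = (-3*(-5))*(-1*(-4)) = 15*4 = 60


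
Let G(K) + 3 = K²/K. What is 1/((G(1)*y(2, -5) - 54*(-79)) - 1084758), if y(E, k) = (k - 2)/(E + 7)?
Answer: -9/9724414 ≈ -9.2551e-7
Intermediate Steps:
y(E, k) = (-2 + k)/(7 + E)
G(K) = -3 + K (G(K) = -3 + K²/K = -3 + K)
1/((G(1)*y(2, -5) - 54*(-79)) - 1084758) = 1/(((-3 + 1)*((-2 - 5)/(7 + 2)) - 54*(-79)) - 1084758) = 1/((-2*(-7)/9 + 4266) - 1084758) = 1/((-2*(-7/9) + 4266) - 1084758) = 1/((14/9 + 4266) - 1084758) = 1/(38408/9 - 1084758) = 1/(-9724414/9) = -9/9724414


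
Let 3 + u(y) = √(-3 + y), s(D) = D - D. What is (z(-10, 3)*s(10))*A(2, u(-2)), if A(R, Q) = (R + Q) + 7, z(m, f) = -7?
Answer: 0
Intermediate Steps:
s(D) = 0
u(y) = -3 + √(-3 + y)
A(R, Q) = 7 + Q + R (A(R, Q) = (Q + R) + 7 = 7 + Q + R)
(z(-10, 3)*s(10))*A(2, u(-2)) = (-7*0)*(7 + (-3 + √(-3 - 2)) + 2) = 0*(7 + (-3 + √(-5)) + 2) = 0*(7 + (-3 + I*√5) + 2) = 0*(6 + I*√5) = 0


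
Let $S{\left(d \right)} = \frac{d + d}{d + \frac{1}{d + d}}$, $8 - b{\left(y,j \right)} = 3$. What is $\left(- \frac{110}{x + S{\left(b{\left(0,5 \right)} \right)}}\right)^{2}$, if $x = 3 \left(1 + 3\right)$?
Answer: $\frac{7868025}{126736} \approx 62.082$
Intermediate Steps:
$b{\left(y,j \right)} = 5$ ($b{\left(y,j \right)} = 8 - 3 = 5$)
$S{\left(d \right)} = \frac{2 d}{d + \frac{1}{2 d}}$
$x = 12$ ($x = 3 \cdot 4 = 12$)
$\left(- \frac{110}{x + S{\left(b{\left(0,5 \right)} \right)}}\right)^{2} = \left(- \frac{110}{12 + \frac{4 \cdot 5^{2}}{1 + 2 \cdot 5^{2}}}\right)^{2} = \left(- \frac{110}{12 + 4 \cdot 25 \frac{1}{1 + 2 \cdot 25}}\right)^{2} = \left(- \frac{110}{12 + 4 \cdot 25 \frac{1}{1 + 50}}\right)^{2} = \left(- \frac{110}{12 + 4 \cdot 25 \cdot \frac{1}{51}}\right)^{2} = \left(- \frac{110}{12 + \frac{100}{51}}\right)^{2} = \left(- \frac{110}{\frac{712}{51}}\right)^{2} = \left(\left(-110\right) \frac{51}{712}\right)^{2} = \left(- \frac{2805}{356}\right)^{2} = \frac{7868025}{126736}$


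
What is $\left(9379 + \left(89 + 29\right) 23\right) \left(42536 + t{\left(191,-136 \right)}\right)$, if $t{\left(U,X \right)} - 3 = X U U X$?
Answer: $8160297325695$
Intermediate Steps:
$t{\left(U,X \right)} = 3 + U^{2} X^{2}$ ($t{\left(U,X \right)} = 3 + X U U X = 3 + U X U X = 3 + U^{2} X^{2}$)
$\left(9379 + \left(89 + 29\right) 23\right) \left(42536 + t{\left(191,-136 \right)}\right) = \left(9379 + \left(89 + 29\right) 23\right) \left(42536 + \left(3 + 191^{2} \left(-136\right)^{2}\right)\right) = \left(9379 + 118 \cdot 23\right) \left(42536 + \left(3 + 36481 \cdot 18496\right)\right) = \left(9379 + 2714\right) \left(42536 + \left(3 + 674752576\right)\right) = 12093 \left(42536 + 674752579\right) = 12093 \cdot 674795115 = 8160297325695$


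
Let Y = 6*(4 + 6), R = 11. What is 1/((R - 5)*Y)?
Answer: 1/360 ≈ 0.0027778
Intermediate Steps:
Y = 60 (Y = 6*10 = 60)
1/((R - 5)*Y) = 1/((11 - 5)*60) = 1/(6*60) = 1/360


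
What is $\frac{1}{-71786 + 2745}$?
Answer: $- \frac{1}{69041} \approx -1.4484 \cdot 10^{-5}$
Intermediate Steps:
$\frac{1}{-71786 + 2745} = \frac{1}{-69041} = - \frac{1}{69041}$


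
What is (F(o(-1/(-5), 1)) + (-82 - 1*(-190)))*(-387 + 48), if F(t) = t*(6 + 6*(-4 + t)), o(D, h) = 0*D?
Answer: -36612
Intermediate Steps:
o(D, h) = 0
F(t) = t*(-18 + 6*t) (F(t) = t*(6 + (-24 + 6*t)) = t*(-18 + 6*t))
(F(o(-1/(-5), 1)) + (-82 - 1*(-190)))*(-387 + 48) = (6*0*(-3 + 0) + (-82 - 1*(-190)))*(-387 + 48) = (6*0*(-3) + (-82 + 190))*(-339) = (0 + 108)*(-339) = 108*(-339) = -36612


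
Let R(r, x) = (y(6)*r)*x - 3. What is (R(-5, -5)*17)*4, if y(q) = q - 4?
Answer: 3196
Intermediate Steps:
y(q) = -4 + q
R(r, x) = -3 + 2*r*x (R(r, x) = ((-4 + 6)*r)*x - 3 = (2*r)*x - 3 = 2*r*x - 3 = -3 + 2*r*x)
(R(-5, -5)*17)*4 = ((-3 + 2*(-5)*(-5))*17)*4 = ((-3 + 50)*17)*4 = (47*17)*4 = 799*4 = 3196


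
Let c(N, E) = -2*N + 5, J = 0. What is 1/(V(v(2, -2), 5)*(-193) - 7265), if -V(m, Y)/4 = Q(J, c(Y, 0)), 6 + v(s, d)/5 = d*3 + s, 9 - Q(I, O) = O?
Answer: 1/3543 ≈ 0.00028225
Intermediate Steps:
c(N, E) = 5 - 2*N
Q(I, O) = 9 - O
v(s, d) = -30 + 5*s + 15*d (v(s, d) = -30 + 5*(d*3 + s) = -30 + 5*(3*d + s) = -30 + 5*(s + 3*d) = -30 + (5*s + 15*d) = -30 + 5*s + 15*d)
V(m, Y) = -16 - 8*Y (V(m, Y) = -4*(9 - (5 - 2*Y)) = -4*(9 + (-5 + 2*Y)) = -4*(4 + 2*Y) = -16 - 8*Y)
1/(V(v(2, -2), 5)*(-193) - 7265) = 1/((-16 - 8*5)*(-193) - 7265) = 1/((-16 - 40)*(-193) - 7265) = 1/(-56*(-193) - 7265) = 1/(10808 - 7265) = 1/3543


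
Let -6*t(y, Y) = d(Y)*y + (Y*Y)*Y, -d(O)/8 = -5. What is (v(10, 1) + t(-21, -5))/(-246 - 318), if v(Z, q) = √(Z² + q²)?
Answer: -965/3384 - √101/564 ≈ -0.30298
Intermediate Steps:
d(O) = 40 (d(O) = -8*(-5) = 40)
t(y, Y) = -20*y/3 - Y³/6 (t(y, Y) = -(40*y + (Y*Y)*Y)/6 = -(40*y + Y²*Y)/6 = -(40*y + Y³)/6 = -(Y³ + 40*y)/6 = -20*y/3 - Y³/6)
(v(10, 1) + t(-21, -5))/(-246 - 318) = (√(10² + 1²) + (-20/3*(-21) - ⅙*(-5)³))/(-246 - 318) = (√(100 + 1) + (140 - ⅙*(-125)))/(-564) = (√101 + (140 + 125/6))*(-1/564) = (√101 + 965/6)*(-1/564) = (965/6 + √101)*(-1/564) = -965/3384 - √101/564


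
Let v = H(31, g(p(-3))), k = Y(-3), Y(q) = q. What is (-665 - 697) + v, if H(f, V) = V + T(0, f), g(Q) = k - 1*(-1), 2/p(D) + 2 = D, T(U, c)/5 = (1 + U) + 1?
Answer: -1354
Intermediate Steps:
T(U, c) = 10 + 5*U (T(U, c) = 5*((1 + U) + 1) = 5*(2 + U) = 10 + 5*U)
p(D) = 2/(-2 + D)
k = -3
g(Q) = -2 (g(Q) = -3 - 1*(-1) = -3 + 1 = -2)
H(f, V) = 10 + V (H(f, V) = V + (10 + 5*0) = V + (10 + 0) = V + 10 = 10 + V)
v = 8 (v = 10 - 2 = 8)
(-665 - 697) + v = (-665 - 697) + 8 = -1362 + 8 = -1354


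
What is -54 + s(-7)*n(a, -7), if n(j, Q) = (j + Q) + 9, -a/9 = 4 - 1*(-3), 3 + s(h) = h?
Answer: 556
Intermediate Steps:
s(h) = -3 + h
a = -63 (a = -9*(4 - 1*(-3)) = -9*(4 + 3) = -9*7 = -63)
n(j, Q) = 9 + Q + j (n(j, Q) = (Q + j) + 9 = 9 + Q + j)
-54 + s(-7)*n(a, -7) = -54 + (-3 - 7)*(9 - 7 - 63) = -54 - 10*(-61) = -54 + 610 = 556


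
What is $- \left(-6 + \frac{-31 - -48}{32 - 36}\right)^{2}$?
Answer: $- \frac{1681}{16} \approx -105.06$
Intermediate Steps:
$- \left(-6 + \frac{-31 - -48}{32 - 36}\right)^{2} = - \left(-6 + \frac{-31 + 48}{-4}\right)^{2} = - \left(-6 + 17 \left(- \frac{1}{4}\right)\right)^{2} = - \left(-6 - \frac{17}{4}\right)^{2} = - \left(- \frac{41}{4}\right)^{2} = \left(-1\right) \frac{1681}{16} = - \frac{1681}{16}$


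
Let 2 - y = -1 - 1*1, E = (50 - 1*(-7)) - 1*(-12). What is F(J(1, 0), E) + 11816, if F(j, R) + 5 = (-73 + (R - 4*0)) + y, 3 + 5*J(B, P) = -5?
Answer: 11811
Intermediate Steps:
J(B, P) = -8/5 (J(B, P) = -⅗ + (⅕)*(-5) = -⅗ - 1 = -8/5)
E = 69 (E = (50 + 7) + 12 = 57 + 12 = 69)
y = 4 (y = 2 - (-1 - 1*1) = 2 - (-1 - 1) = 2 - 1*(-2) = 2 + 2 = 4)
F(j, R) = -74 + R (F(j, R) = -5 + ((-73 + (R - 4*0)) + 4) = -5 + ((-73 + (R + 0)) + 4) = -5 + ((-73 + R) + 4) = -5 + (-69 + R) = -74 + R)
F(J(1, 0), E) + 11816 = (-74 + 69) + 11816 = -5 + 11816 = 11811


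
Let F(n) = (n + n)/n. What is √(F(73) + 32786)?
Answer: 2*√8197 ≈ 181.07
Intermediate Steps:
F(n) = 2 (F(n) = (2*n)/n = 2)
√(F(73) + 32786) = √(2 + 32786) = √32788 = 2*√8197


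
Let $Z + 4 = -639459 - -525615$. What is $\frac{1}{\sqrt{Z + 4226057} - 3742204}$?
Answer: $- \frac{3742204}{14004086665407} - \frac{\sqrt{4112209}}{14004086665407} \approx -2.6737 \cdot 10^{-7}$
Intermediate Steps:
$Z = -113848$ ($Z = -4 - 113844 = -113848$)
$\frac{1}{\sqrt{Z + 4226057} - 3742204} = \frac{1}{\sqrt{-113848 + 4226057} - 3742204} = \frac{1}{\sqrt{4112209} - 3742204} = \frac{1}{-3742204 + \sqrt{4112209}}$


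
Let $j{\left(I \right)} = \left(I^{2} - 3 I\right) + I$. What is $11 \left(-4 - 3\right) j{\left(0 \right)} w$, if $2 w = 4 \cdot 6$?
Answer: $0$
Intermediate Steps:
$j{\left(I \right)} = I^{2} - 2 I$
$w = 12$ ($w = \frac{4 \cdot 6}{2} = \frac{1}{2} \cdot 24 = 12$)
$11 \left(-4 - 3\right) j{\left(0 \right)} w = 11 \left(-4 - 3\right) 0 \left(-2 + 0\right) 12 = 11 \left(- 7 \cdot 0 \left(-2\right)\right) 12 = 11 \left(\left(-7\right) 0\right) 12 = 11 \cdot 0 \cdot 12 = 0 \cdot 12 = 0$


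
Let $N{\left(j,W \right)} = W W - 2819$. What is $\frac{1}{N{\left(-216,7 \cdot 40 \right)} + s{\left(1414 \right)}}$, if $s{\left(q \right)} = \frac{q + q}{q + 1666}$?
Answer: $\frac{110}{8314011} \approx 1.3231 \cdot 10^{-5}$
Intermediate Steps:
$s{\left(q \right)} = \frac{2 q}{1666 + q}$
$N{\left(j,W \right)} = -2819 + W^{2}$ ($N{\left(j,W \right)} = W^{2} - 2819 = -2819 + W^{2}$)
$\frac{1}{N{\left(-216,7 \cdot 40 \right)} + s{\left(1414 \right)}} = \frac{1}{\left(-2819 + \left(7 \cdot 40\right)^{2}\right) + 2 \cdot 1414 \frac{1}{1666 + 1414}} = \frac{1}{\left(-2819 + 280^{2}\right) + 2 \cdot 1414 \cdot \frac{1}{3080}} = \frac{1}{\left(-2819 + 78400\right) + 2 \cdot 1414 \cdot \frac{1}{3080}} = \frac{1}{75581 + \frac{101}{110}} = \frac{1}{\frac{8314011}{110}} = \frac{110}{8314011}$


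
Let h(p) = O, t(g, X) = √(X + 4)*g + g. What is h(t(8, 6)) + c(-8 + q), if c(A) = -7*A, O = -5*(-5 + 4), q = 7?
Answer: 12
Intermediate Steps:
t(g, X) = g + g*√(4 + X) (t(g, X) = √(4 + X)*g + g = g*√(4 + X) + g = g + g*√(4 + X))
O = 5 (O = -5*(-1) = 5)
h(p) = 5
h(t(8, 6)) + c(-8 + q) = 5 - 7*(-8 + 7) = 5 - 7*(-1) = 5 + 7 = 12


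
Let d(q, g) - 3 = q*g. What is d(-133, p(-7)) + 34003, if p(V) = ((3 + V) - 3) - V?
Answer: 34006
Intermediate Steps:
p(V) = 0 (p(V) = V - V = 0)
d(q, g) = 3 + g*q (d(q, g) = 3 + q*g = 3 + g*q)
d(-133, p(-7)) + 34003 = (3 + 0*(-133)) + 34003 = (3 + 0) + 34003 = 3 + 34003 = 34006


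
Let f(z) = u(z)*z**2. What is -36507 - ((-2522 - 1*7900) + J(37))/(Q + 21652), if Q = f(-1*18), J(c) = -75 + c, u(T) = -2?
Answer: -191695642/5251 ≈ -36507.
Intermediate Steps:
f(z) = -2*z**2
Q = -648 (Q = -2*(-1*18)**2 = -2*(-18)**2 = -2*324 = -648)
-36507 - ((-2522 - 1*7900) + J(37))/(Q + 21652) = -36507 - ((-2522 - 1*7900) + (-75 + 37))/(-648 + 21652) = -36507 - ((-2522 - 7900) - 38)/21004 = -36507 - (-10422 - 38)/21004 = -36507 - (-10460)/21004 = -36507 - 1*(-2615/5251) = -36507 + 2615/5251 = -191695642/5251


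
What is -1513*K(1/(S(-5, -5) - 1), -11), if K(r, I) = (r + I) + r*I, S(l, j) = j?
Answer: 42364/3 ≈ 14121.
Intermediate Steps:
K(r, I) = I + r + I*r (K(r, I) = (I + r) + I*r = I + r + I*r)
-1513*K(1/(S(-5, -5) - 1), -11) = -1513*(-11 + 1/(-5 - 1) - 11/(-5 - 1)) = -1513*(-11 + 1/(-6) - 11/(-6)) = -1513*(-11 - ⅙ - 11*(-⅙)) = -1513*(-11 - ⅙ + 11/6) = -1513*(-28/3) = 42364/3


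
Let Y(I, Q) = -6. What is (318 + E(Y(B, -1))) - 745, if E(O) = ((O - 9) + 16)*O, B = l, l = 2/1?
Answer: -433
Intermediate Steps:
l = 2 (l = 2*1 = 2)
B = 2
E(O) = O*(7 + O) (E(O) = ((-9 + O) + 16)*O = (7 + O)*O = O*(7 + O))
(318 + E(Y(B, -1))) - 745 = (318 - 6*(7 - 6)) - 745 = (318 - 6*1) - 745 = (318 - 6) - 745 = 312 - 745 = -433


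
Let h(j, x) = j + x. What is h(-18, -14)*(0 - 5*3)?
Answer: 480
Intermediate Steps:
h(-18, -14)*(0 - 5*3) = (-18 - 14)*(0 - 5*3) = -32*(0 - 15) = -32*(-15) = 480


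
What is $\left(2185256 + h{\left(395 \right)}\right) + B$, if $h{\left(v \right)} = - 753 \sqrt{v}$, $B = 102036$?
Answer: $2287292 - 753 \sqrt{395} \approx 2.2723 \cdot 10^{6}$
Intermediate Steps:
$\left(2185256 + h{\left(395 \right)}\right) + B = \left(2185256 - 753 \sqrt{395}\right) + 102036 = 2287292 - 753 \sqrt{395}$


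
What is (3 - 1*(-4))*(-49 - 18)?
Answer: -469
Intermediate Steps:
(3 - 1*(-4))*(-49 - 18) = (3 + 4)*(-67) = 7*(-67) = -469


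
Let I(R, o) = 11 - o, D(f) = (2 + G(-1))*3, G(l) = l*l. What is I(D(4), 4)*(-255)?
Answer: -1785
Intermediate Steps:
G(l) = l²
D(f) = 9 (D(f) = (2 + (-1)²)*3 = (2 + 1)*3 = 3*3 = 9)
I(D(4), 4)*(-255) = (11 - 1*4)*(-255) = (11 - 4)*(-255) = 7*(-255) = -1785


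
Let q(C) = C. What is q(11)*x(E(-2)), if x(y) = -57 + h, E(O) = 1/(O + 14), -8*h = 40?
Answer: -682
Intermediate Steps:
h = -5 (h = -⅛*40 = -5)
E(O) = 1/(14 + O)
x(y) = -62 (x(y) = -57 - 5 = -62)
q(11)*x(E(-2)) = 11*(-62) = -682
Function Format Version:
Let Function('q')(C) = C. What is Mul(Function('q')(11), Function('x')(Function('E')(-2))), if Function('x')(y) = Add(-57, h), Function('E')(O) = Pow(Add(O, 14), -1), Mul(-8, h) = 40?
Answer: -682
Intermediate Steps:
h = -5 (h = Mul(Rational(-1, 8), 40) = -5)
Function('E')(O) = Pow(Add(14, O), -1)
Function('x')(y) = -62 (Function('x')(y) = Add(-57, -5) = -62)
Mul(Function('q')(11), Function('x')(Function('E')(-2))) = Mul(11, -62) = -682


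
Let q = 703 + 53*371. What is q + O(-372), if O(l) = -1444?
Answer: 18922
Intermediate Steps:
q = 20366 (q = 703 + 19663 = 20366)
q + O(-372) = 20366 - 1444 = 18922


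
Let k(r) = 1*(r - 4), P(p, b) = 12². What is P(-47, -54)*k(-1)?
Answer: -720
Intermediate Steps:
P(p, b) = 144
k(r) = -4 + r (k(r) = 1*(-4 + r) = -4 + r)
P(-47, -54)*k(-1) = 144*(-4 - 1) = 144*(-5) = -720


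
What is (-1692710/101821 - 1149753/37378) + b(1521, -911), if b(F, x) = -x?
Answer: 15726335925/18209882 ≈ 863.62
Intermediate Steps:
(-1692710/101821 - 1149753/37378) + b(1521, -911) = (-1692710/101821 - 1149753/37378) - 1*(-911) = (-1692710*1/101821 - 1149753*1/37378) + 911 = (-89090/5359 - 104523/3398) + 911 = -862866577/18209882 + 911 = 15726335925/18209882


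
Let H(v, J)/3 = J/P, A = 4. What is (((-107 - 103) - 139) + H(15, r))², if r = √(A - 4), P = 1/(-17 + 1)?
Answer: 121801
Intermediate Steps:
P = -1/16 (P = 1/(-16) = -1/16 ≈ -0.062500)
r = 0 (r = √(4 - 4) = √0 = 0)
H(v, J) = -48*J (H(v, J) = 3*(J/(-1/16)) = 3*(J*(-16)) = 3*(-16*J) = -48*J)
(((-107 - 103) - 139) + H(15, r))² = (((-107 - 103) - 139) - 48*0)² = ((-210 - 139) + 0)² = (-349 + 0)² = (-349)² = 121801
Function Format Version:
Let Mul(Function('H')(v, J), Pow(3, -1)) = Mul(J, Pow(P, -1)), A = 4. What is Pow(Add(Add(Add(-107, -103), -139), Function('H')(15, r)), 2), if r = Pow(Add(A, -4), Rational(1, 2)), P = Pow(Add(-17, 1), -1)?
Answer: 121801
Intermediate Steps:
P = Rational(-1, 16) (P = Pow(-16, -1) = Rational(-1, 16) ≈ -0.062500)
r = 0 (r = Pow(Add(4, -4), Rational(1, 2)) = Pow(0, Rational(1, 2)) = 0)
Function('H')(v, J) = Mul(-48, J) (Function('H')(v, J) = Mul(3, Mul(J, Pow(Rational(-1, 16), -1))) = Mul(3, Mul(J, -16)) = Mul(3, Mul(-16, J)) = Mul(-48, J))
Pow(Add(Add(Add(-107, -103), -139), Function('H')(15, r)), 2) = Pow(Add(Add(Add(-107, -103), -139), Mul(-48, 0)), 2) = Pow(Add(Add(-210, -139), 0), 2) = Pow(Add(-349, 0), 2) = Pow(-349, 2) = 121801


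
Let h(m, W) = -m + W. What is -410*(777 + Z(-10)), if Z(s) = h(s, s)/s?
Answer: -318570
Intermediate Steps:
h(m, W) = W - m
Z(s) = 0 (Z(s) = (s - s)/s = 0/s = 0)
-410*(777 + Z(-10)) = -410*(777 + 0) = -410*777 = -318570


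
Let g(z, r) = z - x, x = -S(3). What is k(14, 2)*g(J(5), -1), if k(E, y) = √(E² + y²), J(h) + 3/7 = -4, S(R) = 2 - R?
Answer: -380*√2/7 ≈ -76.772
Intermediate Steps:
J(h) = -31/7 (J(h) = -3/7 - 4 = -31/7)
x = 1 (x = -(2 - 1*3) = -(2 - 3) = -1*(-1) = 1)
g(z, r) = -1 + z (g(z, r) = z - 1*1 = z - 1 = -1 + z)
k(14, 2)*g(J(5), -1) = √(14² + 2²)*(-1 - 31/7) = √(196 + 4)*(-38/7) = √200*(-38/7) = (10*√2)*(-38/7) = -380*√2/7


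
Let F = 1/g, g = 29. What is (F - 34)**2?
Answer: 970225/841 ≈ 1153.7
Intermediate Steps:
F = 1/29 ≈ 0.034483
(F - 34)**2 = (1/29 - 34)**2 = (-985/29)**2 = 970225/841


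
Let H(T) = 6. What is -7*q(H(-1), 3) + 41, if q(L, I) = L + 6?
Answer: -43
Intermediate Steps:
q(L, I) = 6 + L
-7*q(H(-1), 3) + 41 = -7*(6 + 6) + 41 = -7*12 + 41 = -84 + 41 = -43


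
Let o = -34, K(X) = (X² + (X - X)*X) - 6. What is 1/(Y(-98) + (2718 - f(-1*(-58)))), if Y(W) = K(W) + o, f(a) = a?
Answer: 1/12224 ≈ 8.1806e-5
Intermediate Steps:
K(X) = -6 + X² (K(X) = (X² + 0*X) - 6 = (X² + 0) - 6 = X² - 6 = -6 + X²)
Y(W) = -40 + W² (Y(W) = (-6 + W²) - 34 = -40 + W²)
1/(Y(-98) + (2718 - f(-1*(-58)))) = 1/((-40 + (-98)²) + (2718 - (-1)*(-58))) = 1/((-40 + 9604) + (2718 - 1*58)) = 1/(9564 + (2718 - 58)) = 1/(9564 + 2660) = 1/12224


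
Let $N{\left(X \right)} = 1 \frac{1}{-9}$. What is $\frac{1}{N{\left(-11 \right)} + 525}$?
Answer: $\frac{9}{4724} \approx 0.0019052$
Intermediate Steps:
$N{\left(X \right)} = - \frac{1}{9}$ ($N{\left(X \right)} = 1 \left(- \frac{1}{9}\right) = - \frac{1}{9}$)
$\frac{1}{N{\left(-11 \right)} + 525} = \frac{1}{- \frac{1}{9} + 525} = \frac{1}{\frac{4724}{9}} = \frac{9}{4724}$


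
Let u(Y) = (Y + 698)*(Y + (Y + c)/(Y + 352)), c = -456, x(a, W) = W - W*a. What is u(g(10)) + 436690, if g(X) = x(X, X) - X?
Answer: 23660948/63 ≈ 3.7557e+5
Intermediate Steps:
x(a, W) = W - W*a
g(X) = -X + X*(1 - X) (g(X) = X*(1 - X) - X = -X + X*(1 - X))
u(Y) = (698 + Y)*(Y + (-456 + Y)/(352 + Y)) (u(Y) = (Y + 698)*(Y + (Y - 456)/(Y + 352)) = (698 + Y)*(Y + (-456 + Y)/(352 + Y)))
u(g(10)) + 436690 = (-318288 + (-1*10²)³ + 1051*(-1*10²)² + 245938*(-1*10²))/(352 - 1*10²) + 436690 = (-318288 + (-1*100)³ + 1051*(-1*100)² + 245938*(-1*100))/(352 - 1*100) + 436690 = (-318288 + (-100)³ + 1051*(-100)² + 245938*(-100))/(352 - 100) + 436690 = (-318288 - 1000000 + 1051*10000 - 24593800)/252 + 436690 = (-318288 - 1000000 + 10510000 - 24593800)/252 + 436690 = (1/252)*(-15402088) + 436690 = -3850522/63 + 436690 = 23660948/63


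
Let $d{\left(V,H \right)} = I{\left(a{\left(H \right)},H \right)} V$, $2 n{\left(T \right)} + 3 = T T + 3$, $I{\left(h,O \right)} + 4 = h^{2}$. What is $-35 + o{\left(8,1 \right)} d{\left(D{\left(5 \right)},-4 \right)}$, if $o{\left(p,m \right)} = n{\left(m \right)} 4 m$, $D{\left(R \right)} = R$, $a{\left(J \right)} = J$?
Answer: $85$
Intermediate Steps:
$I{\left(h,O \right)} = -4 + h^{2}$
$n{\left(T \right)} = \frac{T^{2}}{2}$ ($n{\left(T \right)} = - \frac{3}{2} + \frac{T T + 3}{2} = - \frac{3}{2} + \frac{T^{2} + 3}{2} = - \frac{3}{2} + \frac{3 + T^{2}}{2} = - \frac{3}{2} + \left(\frac{3}{2} + \frac{T^{2}}{2}\right) = \frac{T^{2}}{2}$)
$o{\left(p,m \right)} = 2 m^{3}$ ($o{\left(p,m \right)} = \frac{m^{2}}{2} \cdot 4 m = 2 m^{2} m = 2 m^{3}$)
$d{\left(V,H \right)} = V \left(-4 + H^{2}\right)$ ($d{\left(V,H \right)} = \left(-4 + H^{2}\right) V = V \left(-4 + H^{2}\right)$)
$-35 + o{\left(8,1 \right)} d{\left(D{\left(5 \right)},-4 \right)} = -35 + 2 \cdot 1^{3} \cdot 5 \left(-4 + \left(-4\right)^{2}\right) = -35 + 2 \cdot 1 \cdot 5 \left(-4 + 16\right) = -35 + 2 \cdot 5 \cdot 12 = -35 + 2 \cdot 60 = -35 + 120 = 85$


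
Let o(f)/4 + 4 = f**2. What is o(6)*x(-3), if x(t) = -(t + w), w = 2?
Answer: 128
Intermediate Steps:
o(f) = -16 + 4*f**2
x(t) = -2 - t (x(t) = -(t + 2) = -(2 + t) = -2 - t)
o(6)*x(-3) = (-16 + 4*6**2)*(-2 - 1*(-3)) = (-16 + 4*36)*(-2 + 3) = (-16 + 144)*1 = 128*1 = 128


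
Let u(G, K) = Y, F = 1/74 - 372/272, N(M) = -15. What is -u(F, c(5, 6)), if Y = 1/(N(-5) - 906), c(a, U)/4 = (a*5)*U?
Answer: 1/921 ≈ 0.0010858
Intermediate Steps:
c(a, U) = 20*U*a (c(a, U) = 4*((a*5)*U) = 4*((5*a)*U) = 4*(5*U*a) = 20*U*a)
F = -3407/2516 (F = 1*(1/74) - 372*1/272 = 1/74 - 93/68 = -3407/2516 ≈ -1.3541)
Y = -1/921 (Y = 1/(-15 - 906) = 1/(-921) = -1/921 ≈ -0.0010858)
u(G, K) = -1/921
-u(F, c(5, 6)) = -1*(-1/921) = 1/921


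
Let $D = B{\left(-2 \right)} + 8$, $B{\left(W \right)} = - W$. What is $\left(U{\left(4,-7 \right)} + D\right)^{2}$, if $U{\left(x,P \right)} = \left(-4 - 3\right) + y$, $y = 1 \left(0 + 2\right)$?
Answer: $25$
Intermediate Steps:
$y = 2$ ($y = 1 \cdot 2 = 2$)
$U{\left(x,P \right)} = -5$ ($U{\left(x,P \right)} = \left(-4 - 3\right) + 2 = -7 + 2 = -5$)
$D = 10$ ($D = \left(-1\right) \left(-2\right) + 8 = 2 + 8 = 10$)
$\left(U{\left(4,-7 \right)} + D\right)^{2} = \left(-5 + 10\right)^{2} = 5^{2} = 25$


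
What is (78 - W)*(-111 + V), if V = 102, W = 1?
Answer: -693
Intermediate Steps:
(78 - W)*(-111 + V) = (78 - 1*1)*(-111 + 102) = (78 - 1)*(-9) = 77*(-9) = -693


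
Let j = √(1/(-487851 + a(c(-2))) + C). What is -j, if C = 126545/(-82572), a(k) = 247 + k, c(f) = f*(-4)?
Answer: -I*√4312967248468829454/1677574038 ≈ -1.238*I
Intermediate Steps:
c(f) = -4*f
C = -126545/82572 (C = 126545*(-1/82572) = -126545/82572 ≈ -1.5325)
j = I*√4312967248468829454/1677574038 (j = √(1/(-487851 + (247 - 4*(-2))) - 126545/82572) = √(1/(-487851 + (247 + 8)) - 126545/82572) = √(1/(-487851 + 255) - 126545/82572) = √(1/(-487596) - 126545/82572) = √(-1/487596 - 126545/82572) = √(-2570954933/1677574038) = I*√4312967248468829454/1677574038 ≈ 1.238*I)
-j = -I*√4312967248468829454/1677574038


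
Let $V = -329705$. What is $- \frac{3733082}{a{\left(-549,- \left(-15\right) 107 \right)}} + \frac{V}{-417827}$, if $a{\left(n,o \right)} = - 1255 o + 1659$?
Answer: $\frac{1111676005547}{420462652716} \approx 2.6439$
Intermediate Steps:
$a{\left(n,o \right)} = 1659 - 1255 o$
$- \frac{3733082}{a{\left(-549,- \left(-15\right) 107 \right)}} + \frac{V}{-417827} = - \frac{3733082}{1659 - 1255 \left(- \left(-15\right) 107\right)} - \frac{329705}{-417827} = - \frac{3733082}{1659 - 1255 \left(\left(-1\right) \left(-1605\right)\right)} - - \frac{329705}{417827} = - \frac{3733082}{1659 - 2014275} + \frac{329705}{417827} = - \frac{3733082}{-2012616} + \frac{329705}{417827} = \left(-3733082\right) \left(- \frac{1}{2012616}\right) + \frac{329705}{417827} = \frac{1866541}{1006308} + \frac{329705}{417827} = \frac{1111676005547}{420462652716}$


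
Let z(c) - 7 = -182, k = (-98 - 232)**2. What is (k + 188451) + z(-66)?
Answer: 297176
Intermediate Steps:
k = 108900 (k = (-330)**2 = 108900)
z(c) = -175 (z(c) = 7 - 182 = -175)
(k + 188451) + z(-66) = (108900 + 188451) - 175 = 297351 - 175 = 297176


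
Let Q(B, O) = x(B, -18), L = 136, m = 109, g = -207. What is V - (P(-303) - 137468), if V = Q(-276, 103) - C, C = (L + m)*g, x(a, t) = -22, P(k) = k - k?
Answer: 188161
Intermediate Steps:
P(k) = 0
C = -50715 (C = (136 + 109)*(-207) = 245*(-207) = -50715)
Q(B, O) = -22
V = 50693 (V = -22 - 1*(-50715) = -22 + 50715 = 50693)
V - (P(-303) - 137468) = 50693 - (0 - 137468) = 50693 - 1*(-137468) = 50693 + 137468 = 188161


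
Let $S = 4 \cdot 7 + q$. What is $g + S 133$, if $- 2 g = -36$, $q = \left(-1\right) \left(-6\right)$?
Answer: $4540$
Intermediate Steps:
$q = 6$
$g = 18$ ($g = \left(- \frac{1}{2}\right) \left(-36\right) = 18$)
$S = 34$ ($S = 4 \cdot 7 + 6 = 28 + 6 = 34$)
$g + S 133 = 18 + 34 \cdot 133 = 18 + 4522 = 4540$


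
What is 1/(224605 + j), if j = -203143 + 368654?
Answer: 1/390116 ≈ 2.5633e-6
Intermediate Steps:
j = 165511
1/(224605 + j) = 1/(224605 + 165511) = 1/390116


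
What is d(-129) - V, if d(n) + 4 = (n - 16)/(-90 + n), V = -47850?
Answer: 10478419/219 ≈ 47847.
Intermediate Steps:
d(n) = -4 + (-16 + n)/(-90 + n) (d(n) = -4 + (n - 16)/(-90 + n) = -4 + (-16 + n)/(-90 + n))
d(-129) - V = (344 - 3*(-129))/(-90 - 129) - 1*(-47850) = (344 + 387)/(-219) + 47850 = -1/219*731 + 47850 = -731/219 + 47850 = 10478419/219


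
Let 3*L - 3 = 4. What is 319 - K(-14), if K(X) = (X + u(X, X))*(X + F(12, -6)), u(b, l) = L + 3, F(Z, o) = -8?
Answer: 385/3 ≈ 128.33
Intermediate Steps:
L = 7/3 (L = 1 + (1/3)*4 = 1 + 4/3 = 7/3 ≈ 2.3333)
u(b, l) = 16/3 (u(b, l) = 7/3 + 3 = 16/3)
K(X) = (-8 + X)*(16/3 + X) (K(X) = (X + 16/3)*(X - 8) = (16/3 + X)*(-8 + X) = (-8 + X)*(16/3 + X))
319 - K(-14) = 319 - (-128/3 + (-14)**2 - 8/3*(-14)) = 319 - (-128/3 + 196 + 112/3) = 319 - 1*572/3 = 319 - 572/3 = 385/3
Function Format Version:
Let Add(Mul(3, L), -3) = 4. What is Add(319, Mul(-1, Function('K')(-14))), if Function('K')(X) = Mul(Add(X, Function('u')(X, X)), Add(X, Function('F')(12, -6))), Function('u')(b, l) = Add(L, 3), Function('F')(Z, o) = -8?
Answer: Rational(385, 3) ≈ 128.33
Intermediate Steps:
L = Rational(7, 3) (L = Add(1, Mul(Rational(1, 3), 4)) = Add(1, Rational(4, 3)) = Rational(7, 3) ≈ 2.3333)
Function('u')(b, l) = Rational(16, 3) (Function('u')(b, l) = Add(Rational(7, 3), 3) = Rational(16, 3))
Function('K')(X) = Mul(Add(-8, X), Add(Rational(16, 3), X)) (Function('K')(X) = Mul(Add(X, Rational(16, 3)), Add(X, -8)) = Mul(Add(Rational(16, 3), X), Add(-8, X)) = Mul(Add(-8, X), Add(Rational(16, 3), X)))
Add(319, Mul(-1, Function('K')(-14))) = Add(319, Mul(-1, Add(Rational(-128, 3), Pow(-14, 2), Mul(Rational(-8, 3), -14)))) = Add(319, Mul(-1, Add(Rational(-128, 3), 196, Rational(112, 3)))) = Add(319, Mul(-1, Rational(572, 3))) = Add(319, Rational(-572, 3)) = Rational(385, 3)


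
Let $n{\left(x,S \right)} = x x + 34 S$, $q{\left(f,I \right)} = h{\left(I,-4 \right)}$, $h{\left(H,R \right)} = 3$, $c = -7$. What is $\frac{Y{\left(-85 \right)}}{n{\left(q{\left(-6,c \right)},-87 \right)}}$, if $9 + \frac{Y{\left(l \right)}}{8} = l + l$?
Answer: $\frac{1432}{2949} \approx 0.48559$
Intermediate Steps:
$Y{\left(l \right)} = -72 + 16 l$ ($Y{\left(l \right)} = -72 + 8 \left(l + l\right) = -72 + 8 \cdot 2 l = -72 + 16 l$)
$q{\left(f,I \right)} = 3$
$n{\left(x,S \right)} = x^{2} + 34 S$
$\frac{Y{\left(-85 \right)}}{n{\left(q{\left(-6,c \right)},-87 \right)}} = \frac{-72 + 16 \left(-85\right)}{3^{2} + 34 \left(-87\right)} = \frac{-72 - 1360}{9 - 2958} = - \frac{1432}{-2949} = \left(-1432\right) \left(- \frac{1}{2949}\right) = \frac{1432}{2949}$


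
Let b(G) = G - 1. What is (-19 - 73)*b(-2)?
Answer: 276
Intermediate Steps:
b(G) = -1 + G
(-19 - 73)*b(-2) = (-19 - 73)*(-1 - 2) = -92*(-3) = 276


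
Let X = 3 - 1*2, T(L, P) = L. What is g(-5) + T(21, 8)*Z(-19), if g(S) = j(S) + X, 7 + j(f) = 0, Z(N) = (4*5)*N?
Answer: -7986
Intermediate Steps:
Z(N) = 20*N
X = 1 (X = 3 - 2 = 1)
j(f) = -7 (j(f) = -7 + 0 = -7)
g(S) = -6 (g(S) = -7 + 1 = -6)
g(-5) + T(21, 8)*Z(-19) = -6 + 21*(20*(-19)) = -6 + 21*(-380) = -6 - 7980 = -7986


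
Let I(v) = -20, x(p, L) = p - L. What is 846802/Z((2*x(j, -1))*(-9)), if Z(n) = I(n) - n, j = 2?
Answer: 423401/17 ≈ 24906.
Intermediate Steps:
Z(n) = -20 - n
846802/Z((2*x(j, -1))*(-9)) = 846802/(-20 - 2*(2 - 1*(-1))*(-9)) = 846802/(-20 - 2*(2 + 1)*(-9)) = 846802/(-20 - 2*3*(-9)) = 846802/(-20 - 6*(-9)) = 846802/(-20 - 1*(-54)) = 846802/(-20 + 54) = 846802/34 = 846802*(1/34) = 423401/17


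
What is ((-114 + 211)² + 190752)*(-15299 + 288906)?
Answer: 54765450727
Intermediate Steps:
((-114 + 211)² + 190752)*(-15299 + 288906) = (97² + 190752)*273607 = (9409 + 190752)*273607 = 200161*273607 = 54765450727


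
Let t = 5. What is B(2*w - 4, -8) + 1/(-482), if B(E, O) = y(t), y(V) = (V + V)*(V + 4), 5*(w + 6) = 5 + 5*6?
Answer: 43379/482 ≈ 89.998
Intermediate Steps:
w = 1 (w = -6 + (5 + 5*6)/5 = -6 + (5 + 30)/5 = -6 + (1/5)*35 = -6 + 7 = 1)
y(V) = 2*V*(4 + V) (y(V) = (2*V)*(4 + V) = 2*V*(4 + V))
B(E, O) = 90 (B(E, O) = 2*5*(4 + 5) = 2*5*9 = 90)
B(2*w - 4, -8) + 1/(-482) = 90 + 1/(-482) = 90 - 1/482 = 43379/482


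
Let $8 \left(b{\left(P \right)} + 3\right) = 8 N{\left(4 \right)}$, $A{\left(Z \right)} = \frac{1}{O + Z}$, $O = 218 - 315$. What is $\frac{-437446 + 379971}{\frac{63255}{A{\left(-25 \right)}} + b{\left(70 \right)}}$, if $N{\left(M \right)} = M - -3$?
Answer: $\frac{57475}{7717106} \approx 0.0074477$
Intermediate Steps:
$N{\left(M \right)} = 3 + M$ ($N{\left(M \right)} = M + 3 = 3 + M$)
$O = -97$
$A{\left(Z \right)} = \frac{1}{-97 + Z}$
$b{\left(P \right)} = 4$ ($b{\left(P \right)} = -3 + \frac{8 \left(3 + 4\right)}{8} = -3 + \frac{8 \cdot 7}{8} = -3 + \frac{1}{8} \cdot 56 = -3 + 7 = 4$)
$\frac{-437446 + 379971}{\frac{63255}{A{\left(-25 \right)}} + b{\left(70 \right)}} = \frac{-437446 + 379971}{\frac{63255}{\frac{1}{-97 - 25}} + 4} = - \frac{57475}{\frac{63255}{\frac{1}{-122}} + 4} = - \frac{57475}{\frac{63255}{- \frac{1}{122}} + 4} = - \frac{57475}{63255 \left(-122\right) + 4} = - \frac{57475}{-7717110 + 4} = - \frac{57475}{-7717106} = \left(-57475\right) \left(- \frac{1}{7717106}\right) = \frac{57475}{7717106}$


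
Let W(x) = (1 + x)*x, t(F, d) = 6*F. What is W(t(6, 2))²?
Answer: 1774224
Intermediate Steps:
W(x) = x*(1 + x)
W(t(6, 2))² = ((6*6)*(1 + 6*6))² = (36*(1 + 36))² = (36*37)² = 1332² = 1774224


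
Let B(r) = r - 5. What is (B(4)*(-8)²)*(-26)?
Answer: 1664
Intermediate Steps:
B(r) = -5 + r
(B(4)*(-8)²)*(-26) = ((-5 + 4)*(-8)²)*(-26) = -1*64*(-26) = -64*(-26) = 1664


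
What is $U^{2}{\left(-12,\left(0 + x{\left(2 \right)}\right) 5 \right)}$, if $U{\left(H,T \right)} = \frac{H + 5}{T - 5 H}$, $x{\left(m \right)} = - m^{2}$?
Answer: $\frac{49}{1600} \approx 0.030625$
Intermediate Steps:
$U{\left(H,T \right)} = \frac{5 + H}{T - 5 H}$
$U^{2}{\left(-12,\left(0 + x{\left(2 \right)}\right) 5 \right)} = \left(\frac{-5 - -12}{- \left(0 - 2^{2}\right) 5 + 5 \left(-12\right)}\right)^{2} = \left(\frac{-5 + 12}{- \left(0 - 4\right) 5 - 60}\right)^{2} = \left(\frac{1}{- \left(0 - 4\right) 5 - 60} \cdot 7\right)^{2} = \left(\frac{1}{- \left(-4\right) 5 - 60} \cdot 7\right)^{2} = \left(\frac{1}{\left(-1\right) \left(-20\right) - 60} \cdot 7\right)^{2} = \left(\frac{1}{20 - 60} \cdot 7\right)^{2} = \left(\frac{1}{-40} \cdot 7\right)^{2} = \left(\left(- \frac{1}{40}\right) 7\right)^{2} = \left(- \frac{7}{40}\right)^{2} = \frac{49}{1600}$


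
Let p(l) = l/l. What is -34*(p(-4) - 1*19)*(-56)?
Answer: -34272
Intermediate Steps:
p(l) = 1
-34*(p(-4) - 1*19)*(-56) = -34*(1 - 1*19)*(-56) = -34*(1 - 19)*(-56) = -34*(-18)*(-56) = 612*(-56) = -34272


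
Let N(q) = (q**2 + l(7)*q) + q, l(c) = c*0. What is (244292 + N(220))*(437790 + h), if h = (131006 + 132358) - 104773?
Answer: 174687151472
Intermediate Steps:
h = 158591 (h = 263364 - 104773 = 158591)
l(c) = 0
N(q) = q + q**2 (N(q) = (q**2 + 0*q) + q = (q**2 + 0) + q = q**2 + q = q + q**2)
(244292 + N(220))*(437790 + h) = (244292 + 220*(1 + 220))*(437790 + 158591) = (244292 + 220*221)*596381 = (244292 + 48620)*596381 = 292912*596381 = 174687151472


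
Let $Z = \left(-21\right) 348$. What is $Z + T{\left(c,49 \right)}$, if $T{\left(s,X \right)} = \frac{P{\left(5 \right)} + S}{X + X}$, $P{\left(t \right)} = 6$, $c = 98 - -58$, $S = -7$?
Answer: $- \frac{716185}{98} \approx -7308.0$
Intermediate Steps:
$c = 156$ ($c = 98 + 58 = 156$)
$T{\left(s,X \right)} = - \frac{1}{2 X}$ ($T{\left(s,X \right)} = \frac{6 - 7}{X + X} = - \frac{1}{2 X}$)
$Z = -7308$
$Z + T{\left(c,49 \right)} = -7308 - \frac{1}{2 \cdot 49} = -7308 - \frac{1}{98} = - \frac{716185}{98}$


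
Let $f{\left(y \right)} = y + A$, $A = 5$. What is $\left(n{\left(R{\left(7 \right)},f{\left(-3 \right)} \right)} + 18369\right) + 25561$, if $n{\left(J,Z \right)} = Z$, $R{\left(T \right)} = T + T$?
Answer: $43932$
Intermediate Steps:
$R{\left(T \right)} = 2 T$
$f{\left(y \right)} = 5 + y$ ($f{\left(y \right)} = y + 5 = 5 + y$)
$\left(n{\left(R{\left(7 \right)},f{\left(-3 \right)} \right)} + 18369\right) + 25561 = \left(\left(5 - 3\right) + 18369\right) + 25561 = \left(2 + 18369\right) + 25561 = 18371 + 25561 = 43932$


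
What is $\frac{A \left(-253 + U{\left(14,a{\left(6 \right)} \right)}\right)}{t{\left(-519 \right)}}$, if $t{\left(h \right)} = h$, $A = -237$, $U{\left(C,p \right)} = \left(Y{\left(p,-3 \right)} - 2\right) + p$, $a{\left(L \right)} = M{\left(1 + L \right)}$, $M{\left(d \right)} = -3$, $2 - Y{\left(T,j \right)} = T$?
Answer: $- \frac{19987}{173} \approx -115.53$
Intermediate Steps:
$Y{\left(T,j \right)} = 2 - T$
$a{\left(L \right)} = -3$
$U{\left(C,p \right)} = 0$ ($U{\left(C,p \right)} = \left(\left(2 - p\right) - 2\right) + p = - p + p = 0$)
$\frac{A \left(-253 + U{\left(14,a{\left(6 \right)} \right)}\right)}{t{\left(-519 \right)}} = \frac{\left(-237\right) \left(-253 + 0\right)}{-519} = \left(-237\right) \left(-253\right) \left(- \frac{1}{519}\right) = 59961 \left(- \frac{1}{519}\right) = - \frac{19987}{173}$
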